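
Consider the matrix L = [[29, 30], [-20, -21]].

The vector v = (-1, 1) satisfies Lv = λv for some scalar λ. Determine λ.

Compute Lv: L·(-1, 1) = (1, -1).
Since Lv = λv, compare component 1: 1 = λ·-1, so λ = -1.

-1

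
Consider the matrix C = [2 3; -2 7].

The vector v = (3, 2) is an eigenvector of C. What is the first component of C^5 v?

3072

First find the eigenvalue: Cv = (12, 8) = 4·(3, 2), so λ = 4.
Then C^5 v = λ^5·v = 4^5·(3, 2) = 1024·(3, 2) = (3072, 2048).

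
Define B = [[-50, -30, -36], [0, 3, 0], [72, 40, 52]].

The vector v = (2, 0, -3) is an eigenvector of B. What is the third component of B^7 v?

-49152

First find the eigenvalue: Bv = (8, 0, -12) = 4·(2, 0, -3), so λ = 4.
Then B^7 v = λ^7·v = 4^7·(2, 0, -3) = 16384·(2, 0, -3) = (32768, 0, -49152).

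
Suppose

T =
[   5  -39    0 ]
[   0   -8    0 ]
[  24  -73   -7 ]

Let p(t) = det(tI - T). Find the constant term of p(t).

-280

p(t) = t^3 + 10t^2 - 19t - 280.
The constant term is -280.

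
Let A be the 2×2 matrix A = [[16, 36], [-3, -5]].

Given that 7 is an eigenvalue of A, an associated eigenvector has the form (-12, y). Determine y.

We need (A - 7I)v = 0.
A - 7I = [[9, 36], [-3, -12]].
Row 1: (9)·-12 + (36)·y = 0
Row 2: (-3)·-12 + (-12)·y = 0
Solving gives y = 3.
Check: A·(-12, 3) = (-84, 21) = 7·(-12, 3).

3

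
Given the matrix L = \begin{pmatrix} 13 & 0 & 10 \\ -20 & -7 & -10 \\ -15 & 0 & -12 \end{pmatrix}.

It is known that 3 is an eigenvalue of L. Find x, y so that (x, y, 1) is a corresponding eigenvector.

-1, 1

We need (L - 3I)v = 0.
L - 3I = [[10, 0, 10], [-20, -10, -10], [-15, 0, -15]].
Row 1: (10)·x + (0)·y + (10)·1 = 0
Row 2: (-20)·x + (-10)·y + (-10)·1 = 0
Row 3: (-15)·x + (0)·y + (-15)·1 = 0
Solving gives x = -1, y = 1.
Check: L·(-1, 1, 1) = (-3, 3, 3) = 3·(-1, 1, 1).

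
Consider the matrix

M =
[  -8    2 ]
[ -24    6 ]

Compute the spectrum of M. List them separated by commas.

-2, 0

det(M - lambda·I) = (-8 - lambda)(6 - lambda) - (2)·(-24) = lambda^2 + 2·lambda.
This factors as (lambda + 2)·lambda = 0.
Eigenvalues: -2, 0.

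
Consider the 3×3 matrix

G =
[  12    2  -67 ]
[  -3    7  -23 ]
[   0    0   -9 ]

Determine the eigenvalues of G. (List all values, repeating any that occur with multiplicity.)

-9, 9, 10

Compute the characteristic polynomial p(s) = det(sI - G).
Cofactor expansion gives p(s) = s^3 - 10s^2 - 81s + 810.
Try s = 10: p(10) = 0, so 10 is a root.
Factor out (s - 10): p(s) = (s - 10)·(s^2 - 81).
The quadratic factors as (s + 9)·(s - 9).
Eigenvalues: -9, 9, 10.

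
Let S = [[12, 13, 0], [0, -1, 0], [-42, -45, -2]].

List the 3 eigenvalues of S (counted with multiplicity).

Compute the characteristic polynomial p(lambda) = det(lambda·I - S).
Expanding the 3×3 determinant: p(lambda) = lambda^3 - 9·lambda^2 - 34·lambda - 24.
Rational-root test: lambda = -1 gives p(-1) = 0.
Dividing by (lambda + 1) leaves lambda^2 - 10·lambda - 24.
The quadratic factors as (lambda + 2)·(lambda - 12).
Eigenvalues: -2, -1, 12.

-2, -1, 12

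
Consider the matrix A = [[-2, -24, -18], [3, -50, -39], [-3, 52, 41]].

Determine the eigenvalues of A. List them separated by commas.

The characteristic polynomial is p(lambda) = det(lambda·I - A).
Cofactor expansion gives p(lambda) = lambda^3 + 11·lambda^2 + 14·lambda - 80.
Since p(2) = 0, lambda = 2 is a root.
Dividing by (lambda - 2) leaves lambda^2 + 13·lambda + 40.
The quadratic factors as (lambda + 8)·(lambda + 5).
Eigenvalues: -8, -5, 2.

-8, -5, 2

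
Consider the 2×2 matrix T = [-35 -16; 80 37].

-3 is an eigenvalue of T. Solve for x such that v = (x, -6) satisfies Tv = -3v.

3

We need (T + 3I)v = 0.
T + 3I = [[-32, -16], [80, 40]].
Row 1: (-32)·x + (-16)·-6 = 0
Row 2: (80)·x + (40)·-6 = 0
Solving gives x = 3.
Check: T·(3, -6) = (-9, 18) = -3·(3, -6).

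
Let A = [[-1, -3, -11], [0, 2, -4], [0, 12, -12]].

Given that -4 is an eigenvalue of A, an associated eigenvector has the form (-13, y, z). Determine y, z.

We need (A + 4I)v = 0.
A + 4I = [[3, -3, -11], [0, 6, -4], [0, 12, -8]].
Row 1: (3)·-13 + (-3)·y + (-11)·z = 0
Row 2: (0)·-13 + (6)·y + (-4)·z = 0
Row 3: (0)·-13 + (12)·y + (-8)·z = 0
Solving gives y = -2, z = -3.
Check: A·(-13, -2, -3) = (52, 8, 12) = -4·(-13, -2, -3).

-2, -3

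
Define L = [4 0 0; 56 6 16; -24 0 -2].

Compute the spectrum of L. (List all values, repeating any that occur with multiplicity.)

Set up det(tI - L) = 0.
Expanding the 3×3 determinant: p(t) = t^3 - 8t^2 + 4t + 48.
Try t = -2: p(-2) = 0, so -2 is a root.
Factor out (t + 2): p(t) = (t + 2)·(t^2 - 10t + 24).
The quadratic factors as (t - 4)·(t - 6).
Eigenvalues: -2, 4, 6.

-2, 4, 6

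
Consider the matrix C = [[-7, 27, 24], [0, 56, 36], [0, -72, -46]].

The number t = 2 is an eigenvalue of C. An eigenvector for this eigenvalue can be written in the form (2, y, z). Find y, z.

-2, 3

We need (C - 2I)v = 0.
C - 2I = [[-9, 27, 24], [0, 54, 36], [0, -72, -48]].
Row 1: (-9)·2 + (27)·y + (24)·z = 0
Row 2: (0)·2 + (54)·y + (36)·z = 0
Row 3: (0)·2 + (-72)·y + (-48)·z = 0
Solving gives y = -2, z = 3.
Check: C·(2, -2, 3) = (4, -4, 6) = 2·(2, -2, 3).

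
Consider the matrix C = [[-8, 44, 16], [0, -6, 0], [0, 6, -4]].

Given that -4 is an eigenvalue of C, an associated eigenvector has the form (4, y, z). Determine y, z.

0, 1

We need (C + 4I)v = 0.
C + 4I = [[-4, 44, 16], [0, -2, 0], [0, 6, 0]].
Row 1: (-4)·4 + (44)·y + (16)·z = 0
Row 2: (0)·4 + (-2)·y + (0)·z = 0
Row 3: (0)·4 + (6)·y + (0)·z = 0
Solving gives y = 0, z = 1.
Check: C·(4, 0, 1) = (-16, 0, -4) = -4·(4, 0, 1).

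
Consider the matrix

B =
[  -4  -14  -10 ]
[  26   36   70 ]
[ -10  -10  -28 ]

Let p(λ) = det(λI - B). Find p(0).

p(0) = det(0·I − B) = det(−B) = (−1)^3·det(B).
det(B) = -160, so p(0) = 160.

160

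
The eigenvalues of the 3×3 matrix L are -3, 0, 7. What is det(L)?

det(L) is the product of the eigenvalues: (-3) · (0) · (7) = 0.

0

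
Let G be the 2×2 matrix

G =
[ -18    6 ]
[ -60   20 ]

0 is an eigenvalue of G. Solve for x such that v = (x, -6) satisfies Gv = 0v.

-2

We need (G)v = 0.
G = [[-18, 6], [-60, 20]].
Row 1: (-18)·x + (6)·-6 = 0
Row 2: (-60)·x + (20)·-6 = 0
Solving gives x = -2.
Check: G·(-2, -6) = (0, 0) = 0·(-2, -6).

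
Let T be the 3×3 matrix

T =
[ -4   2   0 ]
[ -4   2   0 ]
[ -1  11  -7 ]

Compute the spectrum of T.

Compute the characteristic polynomial p(s) = det(sI - T).
Expanding the 3×3 determinant: p(s) = s^3 + 9s^2 + 14s.
Rational-root test: s = -2 gives p(-2) = 0.
Factor out (s + 2): p(s) = (s + 2)·(s^2 + 7s).
The quadratic factors as (s + 7)·s.
Eigenvalues: -7, -2, 0.

-7, -2, 0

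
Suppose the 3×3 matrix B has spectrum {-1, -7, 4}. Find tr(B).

trace(B) is the sum of the eigenvalues: (-1) + (-7) + (4) = -4.

-4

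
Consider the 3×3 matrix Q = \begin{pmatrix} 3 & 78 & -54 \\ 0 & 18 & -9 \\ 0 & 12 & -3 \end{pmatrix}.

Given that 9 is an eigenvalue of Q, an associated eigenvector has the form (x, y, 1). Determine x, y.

4, 1

We need (Q - 9I)v = 0.
Q - 9I = [[-6, 78, -54], [0, 9, -9], [0, 12, -12]].
Row 1: (-6)·x + (78)·y + (-54)·1 = 0
Row 2: (0)·x + (9)·y + (-9)·1 = 0
Row 3: (0)·x + (12)·y + (-12)·1 = 0
Solving gives x = 4, y = 1.
Check: Q·(4, 1, 1) = (36, 9, 9) = 9·(4, 1, 1).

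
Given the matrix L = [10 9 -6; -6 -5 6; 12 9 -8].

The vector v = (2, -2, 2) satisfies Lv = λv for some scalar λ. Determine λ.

-5

Compute Lv: L·(2, -2, 2) = (-10, 10, -10).
Since Lv = λv, compare component 1: -10 = λ·2, so λ = -5.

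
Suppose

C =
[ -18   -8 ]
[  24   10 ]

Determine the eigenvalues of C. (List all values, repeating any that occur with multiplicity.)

det(C - lambda·I) = (-18 - lambda)(10 - lambda) - (-8)·(24) = lambda^2 + 8·lambda + 12.
This factors as (lambda + 6)·(lambda + 2) = 0.
Eigenvalues: -6, -2.

-6, -2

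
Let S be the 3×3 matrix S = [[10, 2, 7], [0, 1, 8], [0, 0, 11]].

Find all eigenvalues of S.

S is upper triangular, so its eigenvalues are the diagonal entries.
Diagonal: 10, 1, 11.

1, 10, 11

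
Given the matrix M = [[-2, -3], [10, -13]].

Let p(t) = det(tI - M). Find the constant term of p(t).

56

p(t) = t^2 + 15t + 56.
The constant term is 56.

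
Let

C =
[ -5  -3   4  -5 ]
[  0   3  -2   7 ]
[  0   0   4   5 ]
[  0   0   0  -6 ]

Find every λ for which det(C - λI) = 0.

-6, -5, 3, 4

C is upper triangular, so its eigenvalues are the diagonal entries.
Diagonal: -5, 3, 4, -6.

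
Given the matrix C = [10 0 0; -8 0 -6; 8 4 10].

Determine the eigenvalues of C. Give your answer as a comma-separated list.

Compute the characteristic polynomial p(s) = det(sI - C).
Cofactor expansion gives p(s) = s^3 - 20s^2 + 124s - 240.
Since p(10) = 0, s = 10 is a root.
Factor out (s - 10): p(s) = (s - 10)·(s^2 - 10s + 24).
The quadratic factors as (s - 4)·(s - 6).
Eigenvalues: 4, 6, 10.

4, 6, 10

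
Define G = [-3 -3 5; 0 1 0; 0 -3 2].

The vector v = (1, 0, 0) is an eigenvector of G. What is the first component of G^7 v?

First find the eigenvalue: Gv = (-3, 0, 0) = -3·(1, 0, 0), so λ = -3.
Then G^7 v = λ^7·v = (-3)^7·(1, 0, 0) = -2187·(1, 0, 0) = (-2187, 0, 0).

-2187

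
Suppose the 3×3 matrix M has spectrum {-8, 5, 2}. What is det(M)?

-80

det(M) is the product of the eigenvalues: (-8) · (5) · (2) = -80.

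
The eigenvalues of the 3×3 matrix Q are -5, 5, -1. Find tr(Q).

trace(Q) is the sum of the eigenvalues: (-5) + (5) + (-1) = -1.

-1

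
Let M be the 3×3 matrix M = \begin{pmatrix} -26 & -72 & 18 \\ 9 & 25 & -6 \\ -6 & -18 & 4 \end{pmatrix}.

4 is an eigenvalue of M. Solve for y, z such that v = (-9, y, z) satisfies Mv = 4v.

We need (M - 4I)v = 0.
M - 4I = [[-30, -72, 18], [9, 21, -6], [-6, -18, 0]].
Row 1: (-30)·-9 + (-72)·y + (18)·z = 0
Row 2: (9)·-9 + (21)·y + (-6)·z = 0
Row 3: (-6)·-9 + (-18)·y + (0)·z = 0
Solving gives y = 3, z = -3.
Check: M·(-9, 3, -3) = (-36, 12, -12) = 4·(-9, 3, -3).

3, -3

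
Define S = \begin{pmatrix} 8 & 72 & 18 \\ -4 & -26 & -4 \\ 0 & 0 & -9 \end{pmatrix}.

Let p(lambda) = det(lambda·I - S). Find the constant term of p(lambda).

p(lambda) = lambda^3 + 27·lambda^2 + 242·lambda + 720.
The constant term is 720.

720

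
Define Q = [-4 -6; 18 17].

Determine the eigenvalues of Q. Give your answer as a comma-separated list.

det(Q - tI) = (-4 - t)(17 - t) - (-6)·(18) = t^2 - 13t + 40.
This factors as (t - 5)·(t - 8) = 0.
Eigenvalues: 5, 8.

5, 8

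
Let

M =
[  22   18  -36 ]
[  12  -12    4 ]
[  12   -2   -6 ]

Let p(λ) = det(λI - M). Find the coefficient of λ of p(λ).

p(λ) = λ^3 - 4λ^2 - 100λ + 400.
The coefficient of λ is -100.

-100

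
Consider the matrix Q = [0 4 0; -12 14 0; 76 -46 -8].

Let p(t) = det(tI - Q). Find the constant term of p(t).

p(t) = t^3 - 6t^2 - 64t + 384.
The constant term is 384.

384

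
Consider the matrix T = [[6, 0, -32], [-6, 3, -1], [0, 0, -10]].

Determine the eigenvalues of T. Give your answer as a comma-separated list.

Compute the characteristic polynomial p(s) = det(sI - T).
Expanding along the first row, p(s) = s^3 + s^2 - 72s + 180.
Since p(6) = 0, s = 6 is a root.
Dividing by (s - 6) leaves s^2 + 7s - 30.
The quadratic factors as (s + 10)·(s - 3).
Eigenvalues: -10, 3, 6.

-10, 3, 6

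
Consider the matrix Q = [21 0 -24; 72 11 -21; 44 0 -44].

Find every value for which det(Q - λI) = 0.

Set up det(rI - Q) = 0.
Expanding along the first row, p(r) = r^3 + 12r^2 - 121r - 1452.
Rational-root test: r = 11 gives p(11) = 0.
Factor out (r - 11): p(r) = (r - 11)·(r^2 + 23r + 132).
The quadratic factors as (r + 12)·(r + 11).
Eigenvalues: -12, -11, 11.

-12, -11, 11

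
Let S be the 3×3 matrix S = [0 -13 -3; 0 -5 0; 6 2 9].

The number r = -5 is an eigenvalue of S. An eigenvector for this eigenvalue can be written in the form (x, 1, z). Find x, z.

2, -1

We need (S + 5I)v = 0.
S + 5I = [[5, -13, -3], [0, 0, 0], [6, 2, 14]].
Row 1: (5)·x + (-13)·1 + (-3)·z = 0
Row 2: (0)·x + (0)·1 + (0)·z = 0
Row 3: (6)·x + (2)·1 + (14)·z = 0
Solving gives x = 2, z = -1.
Check: S·(2, 1, -1) = (-10, -5, 5) = -5·(2, 1, -1).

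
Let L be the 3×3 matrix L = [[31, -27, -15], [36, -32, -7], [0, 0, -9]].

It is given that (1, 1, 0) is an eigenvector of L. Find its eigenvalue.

4

Compute Lv: L·(1, 1, 0) = (4, 4, 0).
Since Lv = λv, compare component 1: 4 = λ·1, so λ = 4.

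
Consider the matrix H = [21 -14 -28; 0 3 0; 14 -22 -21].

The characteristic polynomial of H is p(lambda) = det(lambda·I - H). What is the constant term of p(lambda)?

p(lambda) = lambda^3 - 3·lambda^2 - 49·lambda + 147.
The constant term is 147.

147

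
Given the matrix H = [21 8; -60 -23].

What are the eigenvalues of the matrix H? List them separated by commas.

det(H - sI) = (21 - s)(-23 - s) - (8)·(-60) = s^2 + 2s - 3.
This factors as (s + 3)·(s - 1) = 0.
Eigenvalues: -3, 1.

-3, 1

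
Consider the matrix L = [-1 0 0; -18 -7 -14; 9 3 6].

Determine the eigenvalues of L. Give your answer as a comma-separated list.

-1, -1, 0

Set up det(sI - L) = 0.
Expanding the 3×3 determinant: p(s) = s^3 + 2s^2 + s.
Rational-root test: s = 0 gives p(0) = 0.
Dividing by s leaves s^2 + 2s + 1.
The quadratic factor is (s + 1)^2.
Eigenvalues: -1, -1, 0.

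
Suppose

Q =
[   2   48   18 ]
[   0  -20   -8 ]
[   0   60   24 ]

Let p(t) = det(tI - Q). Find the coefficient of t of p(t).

8

p(t) = t^3 - 6t^2 + 8t.
The coefficient of t is 8.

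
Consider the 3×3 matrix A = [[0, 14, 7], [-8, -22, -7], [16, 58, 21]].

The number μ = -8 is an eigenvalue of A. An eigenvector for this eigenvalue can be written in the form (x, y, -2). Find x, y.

We need (A + 8I)v = 0.
A + 8I = [[8, 14, 7], [-8, -14, -7], [16, 58, 29]].
Row 1: (8)·x + (14)·y + (7)·-2 = 0
Row 2: (-8)·x + (-14)·y + (-7)·-2 = 0
Row 3: (16)·x + (58)·y + (29)·-2 = 0
Solving gives x = 0, y = 1.
Check: A·(0, 1, -2) = (0, -8, 16) = -8·(0, 1, -2).

0, 1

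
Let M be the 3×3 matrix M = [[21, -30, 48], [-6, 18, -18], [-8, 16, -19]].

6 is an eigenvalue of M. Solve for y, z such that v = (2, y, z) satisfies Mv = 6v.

1, 0

We need (M - 6I)v = 0.
M - 6I = [[15, -30, 48], [-6, 12, -18], [-8, 16, -25]].
Row 1: (15)·2 + (-30)·y + (48)·z = 0
Row 2: (-6)·2 + (12)·y + (-18)·z = 0
Row 3: (-8)·2 + (16)·y + (-25)·z = 0
Solving gives y = 1, z = 0.
Check: M·(2, 1, 0) = (12, 6, 0) = 6·(2, 1, 0).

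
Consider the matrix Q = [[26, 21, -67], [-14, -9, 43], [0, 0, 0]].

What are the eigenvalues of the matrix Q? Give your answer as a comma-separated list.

0, 5, 12

Compute the characteristic polynomial p(lambda) = det(lambda·I - Q).
Expanding the 3×3 determinant: p(lambda) = lambda^3 - 17·lambda^2 + 60·lambda.
Since p(5) = 0, lambda = 5 is a root.
Dividing by (lambda - 5) leaves lambda^2 - 12·lambda.
The quadratic factors as lambda·(lambda - 12).
Eigenvalues: 0, 5, 12.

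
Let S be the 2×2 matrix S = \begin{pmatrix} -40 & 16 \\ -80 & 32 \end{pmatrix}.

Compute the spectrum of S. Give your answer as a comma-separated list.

det(S - lambda·I) = (-40 - lambda)(32 - lambda) - (16)·(-80) = lambda^2 + 8·lambda.
This factors as (lambda + 8)·lambda = 0.
Eigenvalues: -8, 0.

-8, 0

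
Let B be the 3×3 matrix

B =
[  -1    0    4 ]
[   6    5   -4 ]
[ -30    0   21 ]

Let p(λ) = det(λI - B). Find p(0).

-495

p(0) = det(0·I − B) = det(−B) = (−1)^3·det(B).
det(B) = 495, so p(0) = -495.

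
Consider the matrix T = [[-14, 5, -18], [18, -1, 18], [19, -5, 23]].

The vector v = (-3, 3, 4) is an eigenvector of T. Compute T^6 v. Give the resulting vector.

First find the eigenvalue: Tv = (-15, 15, 20) = 5·(-3, 3, 4), so λ = 5.
Then T^6 v = λ^6·v = 5^6·(-3, 3, 4) = 15625·(-3, 3, 4) = (-46875, 46875, 62500).

(-46875, 46875, 62500)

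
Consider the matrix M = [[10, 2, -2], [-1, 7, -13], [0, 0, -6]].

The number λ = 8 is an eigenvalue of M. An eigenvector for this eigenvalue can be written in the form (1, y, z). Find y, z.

-1, 0

We need (M - 8I)v = 0.
M - 8I = [[2, 2, -2], [-1, -1, -13], [0, 0, -14]].
Row 1: (2)·1 + (2)·y + (-2)·z = 0
Row 2: (-1)·1 + (-1)·y + (-13)·z = 0
Row 3: (0)·1 + (0)·y + (-14)·z = 0
Solving gives y = -1, z = 0.
Check: M·(1, -1, 0) = (8, -8, 0) = 8·(1, -1, 0).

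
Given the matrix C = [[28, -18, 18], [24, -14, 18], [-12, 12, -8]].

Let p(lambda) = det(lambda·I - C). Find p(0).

320

p(0) = det(0·I − C) = det(−C) = (−1)^3·det(C).
det(C) = -320, so p(0) = 320.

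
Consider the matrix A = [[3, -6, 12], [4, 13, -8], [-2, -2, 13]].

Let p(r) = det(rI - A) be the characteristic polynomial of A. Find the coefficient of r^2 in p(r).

The coefficient of r^2 of det(rI - A) is −trace(A).
trace(A) = (3) + (13) + (13) = 29, so the coefficient is -29.

-29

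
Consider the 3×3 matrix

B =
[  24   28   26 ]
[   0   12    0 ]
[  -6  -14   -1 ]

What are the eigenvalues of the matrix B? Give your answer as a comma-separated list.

11, 12, 12

Compute the characteristic polynomial p(μ) = det(μI - B).
Expanding the 3×3 determinant: p(μ) = μ^3 - 35μ^2 + 408μ - 1584.
Since p(12) = 0, μ = 12 is a root.
Dividing by (μ - 12) leaves μ^2 - 23μ + 132.
The quadratic factors as (μ - 11)·(μ - 12).
Eigenvalues: 11, 12, 12.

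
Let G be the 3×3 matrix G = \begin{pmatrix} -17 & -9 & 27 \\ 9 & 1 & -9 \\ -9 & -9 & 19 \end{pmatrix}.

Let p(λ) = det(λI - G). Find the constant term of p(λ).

p(λ) = λ^3 - 3λ^2 - 78λ + 80.
The constant term is 80.

80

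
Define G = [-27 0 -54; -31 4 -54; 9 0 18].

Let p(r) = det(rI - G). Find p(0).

0

p(0) = det(0·I − G) = det(−G) = (−1)^3·det(G).
det(G) = 0, so p(0) = 0.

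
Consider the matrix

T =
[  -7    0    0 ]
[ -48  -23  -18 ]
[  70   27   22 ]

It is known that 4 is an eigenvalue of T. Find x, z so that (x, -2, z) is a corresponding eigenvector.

0, 3

We need (T - 4I)v = 0.
T - 4I = [[-11, 0, 0], [-48, -27, -18], [70, 27, 18]].
Row 1: (-11)·x + (0)·-2 + (0)·z = 0
Row 2: (-48)·x + (-27)·-2 + (-18)·z = 0
Row 3: (70)·x + (27)·-2 + (18)·z = 0
Solving gives x = 0, z = 3.
Check: T·(0, -2, 3) = (0, -8, 12) = 4·(0, -2, 3).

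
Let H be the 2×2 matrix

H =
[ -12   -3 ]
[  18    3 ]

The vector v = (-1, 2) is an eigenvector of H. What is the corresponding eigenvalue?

-6

Compute Hv: H·(-1, 2) = (6, -12).
Since Hv = λv, compare component 1: 6 = λ·-1, so λ = -6.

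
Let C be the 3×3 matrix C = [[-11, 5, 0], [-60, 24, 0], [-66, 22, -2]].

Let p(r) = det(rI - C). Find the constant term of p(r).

p(r) = r^3 - 11r^2 + 10r + 72.
The constant term is 72.

72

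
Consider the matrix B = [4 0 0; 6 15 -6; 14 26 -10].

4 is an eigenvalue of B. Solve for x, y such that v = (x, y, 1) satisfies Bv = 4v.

We need (B - 4I)v = 0.
B - 4I = [[0, 0, 0], [6, 11, -6], [14, 26, -14]].
Row 1: (0)·x + (0)·y + (0)·1 = 0
Row 2: (6)·x + (11)·y + (-6)·1 = 0
Row 3: (14)·x + (26)·y + (-14)·1 = 0
Solving gives x = 1, y = 0.
Check: B·(1, 0, 1) = (4, 0, 4) = 4·(1, 0, 1).

1, 0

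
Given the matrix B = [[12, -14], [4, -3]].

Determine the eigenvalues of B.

4, 5

det(B - tI) = (12 - t)(-3 - t) - (-14)·(4) = t^2 - 9t + 20.
This factors as (t - 4)·(t - 5) = 0.
Eigenvalues: 4, 5.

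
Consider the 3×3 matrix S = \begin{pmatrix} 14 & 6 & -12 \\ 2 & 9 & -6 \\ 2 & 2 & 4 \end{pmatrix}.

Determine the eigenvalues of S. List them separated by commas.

8, 9, 10

Compute the characteristic polynomial p(λ) = det(λI - S).
Expanding along the first row, p(λ) = λ^3 - 27λ^2 + 242λ - 720.
Rational-root test: λ = 10 gives p(10) = 0.
Factor out (λ - 10): p(λ) = (λ - 10)·(λ^2 - 17λ + 72).
The quadratic factors as (λ - 8)·(λ - 9).
Eigenvalues: 8, 9, 10.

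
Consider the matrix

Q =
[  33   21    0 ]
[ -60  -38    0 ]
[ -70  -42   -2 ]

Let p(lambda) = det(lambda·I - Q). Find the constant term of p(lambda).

12

p(lambda) = lambda^3 + 7·lambda^2 + 16·lambda + 12.
The constant term is 12.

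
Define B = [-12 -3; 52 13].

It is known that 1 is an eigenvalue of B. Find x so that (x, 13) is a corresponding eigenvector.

We need (B - 1I)v = 0.
B - 1I = [[-13, -3], [52, 12]].
Row 1: (-13)·x + (-3)·13 = 0
Row 2: (52)·x + (12)·13 = 0
Solving gives x = -3.
Check: B·(-3, 13) = (-3, 13) = 1·(-3, 13).

-3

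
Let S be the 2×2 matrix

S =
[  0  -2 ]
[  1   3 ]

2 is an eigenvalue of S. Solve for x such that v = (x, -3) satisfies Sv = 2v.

3

We need (S - 2I)v = 0.
S - 2I = [[-2, -2], [1, 1]].
Row 1: (-2)·x + (-2)·-3 = 0
Row 2: (1)·x + (1)·-3 = 0
Solving gives x = 3.
Check: S·(3, -3) = (6, -6) = 2·(3, -3).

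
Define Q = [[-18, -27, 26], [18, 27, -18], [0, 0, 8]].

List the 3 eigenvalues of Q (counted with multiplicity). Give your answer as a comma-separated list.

0, 8, 9

Compute the characteristic polynomial p(s) = det(sI - Q).
Cofactor expansion gives p(s) = s^3 - 17s^2 + 72s.
Rational-root test: s = 8 gives p(8) = 0.
Factor out (s - 8): p(s) = (s - 8)·(s^2 - 9s).
The quadratic factors as s·(s - 9).
Eigenvalues: 0, 8, 9.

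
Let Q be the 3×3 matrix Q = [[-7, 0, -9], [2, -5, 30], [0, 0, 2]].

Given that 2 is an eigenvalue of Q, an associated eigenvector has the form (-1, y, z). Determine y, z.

We need (Q - 2I)v = 0.
Q - 2I = [[-9, 0, -9], [2, -7, 30], [0, 0, 0]].
Row 1: (-9)·-1 + (0)·y + (-9)·z = 0
Row 2: (2)·-1 + (-7)·y + (30)·z = 0
Row 3: (0)·-1 + (0)·y + (0)·z = 0
Solving gives y = 4, z = 1.
Check: Q·(-1, 4, 1) = (-2, 8, 2) = 2·(-1, 4, 1).

4, 1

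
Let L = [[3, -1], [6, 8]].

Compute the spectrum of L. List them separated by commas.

det(L - μI) = (3 - μ)(8 - μ) - (-1)·(6) = μ^2 - 11μ + 30.
This factors as (μ - 5)·(μ - 6) = 0.
Eigenvalues: 5, 6.

5, 6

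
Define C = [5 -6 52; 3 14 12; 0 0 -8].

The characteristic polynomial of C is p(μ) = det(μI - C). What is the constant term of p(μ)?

704

p(μ) = μ^3 - 11μ^2 - 64μ + 704.
The constant term is 704.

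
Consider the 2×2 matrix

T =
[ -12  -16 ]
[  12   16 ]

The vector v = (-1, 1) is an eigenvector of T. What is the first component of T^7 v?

First find the eigenvalue: Tv = (-4, 4) = 4·(-1, 1), so λ = 4.
Then T^7 v = λ^7·v = 4^7·(-1, 1) = 16384·(-1, 1) = (-16384, 16384).

-16384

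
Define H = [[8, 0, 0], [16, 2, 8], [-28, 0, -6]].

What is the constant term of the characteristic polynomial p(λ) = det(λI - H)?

p(0) = det(0·I − H) = det(−H) = (−1)^3·det(H).
det(H) = -96, so p(0) = 96.

96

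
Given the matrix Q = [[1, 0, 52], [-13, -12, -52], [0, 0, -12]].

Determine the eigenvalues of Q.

-12, -12, 1

Set up det(μI - Q) = 0.
Cofactor expansion gives p(μ) = μ^3 + 23μ^2 + 120μ - 144.
Since p(-12) = 0, μ = -12 is a root.
Dividing by (μ + 12) leaves μ^2 + 11μ - 12.
The quadratic factors as (μ + 12)·(μ - 1).
Eigenvalues: -12, -12, 1.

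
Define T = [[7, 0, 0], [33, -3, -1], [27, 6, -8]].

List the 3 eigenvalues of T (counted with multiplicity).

Compute the characteristic polynomial p(lambda) = det(lambda·I - T).
Expanding the 3×3 determinant: p(lambda) = lambda^3 + 4·lambda^2 - 47·lambda - 210.
Since p(-5) = 0, lambda = -5 is a root.
Factor out (lambda + 5): p(lambda) = (lambda + 5)·(lambda^2 - lambda - 42).
The quadratic factors as (lambda + 6)·(lambda - 7).
Eigenvalues: -6, -5, 7.

-6, -5, 7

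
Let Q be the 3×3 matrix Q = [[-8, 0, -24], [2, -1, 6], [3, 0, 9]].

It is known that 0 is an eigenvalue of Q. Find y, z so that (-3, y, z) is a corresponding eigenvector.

We need (Q)v = 0.
Q = [[-8, 0, -24], [2, -1, 6], [3, 0, 9]].
Row 1: (-8)·-3 + (0)·y + (-24)·z = 0
Row 2: (2)·-3 + (-1)·y + (6)·z = 0
Row 3: (3)·-3 + (0)·y + (9)·z = 0
Solving gives y = 0, z = 1.
Check: Q·(-3, 0, 1) = (0, 0, 0) = 0·(-3, 0, 1).

0, 1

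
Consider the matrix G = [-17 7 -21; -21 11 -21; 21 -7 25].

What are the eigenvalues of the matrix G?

4, 4, 11

Set up det(lambda·I - G) = 0.
Expanding along the first row, p(lambda) = lambda^3 - 19·lambda^2 + 104·lambda - 176.
Rational-root test: lambda = 4 gives p(4) = 0.
Factor out (lambda - 4): p(lambda) = (lambda - 4)·(lambda^2 - 15·lambda + 44).
The quadratic factors as (lambda - 4)·(lambda - 11).
Eigenvalues: 4, 4, 11.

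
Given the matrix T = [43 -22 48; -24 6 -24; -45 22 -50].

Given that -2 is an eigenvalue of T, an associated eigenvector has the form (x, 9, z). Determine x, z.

We need (T + 2I)v = 0.
T + 2I = [[45, -22, 48], [-24, 8, -24], [-45, 22, -48]].
Row 1: (45)·x + (-22)·9 + (48)·z = 0
Row 2: (-24)·x + (8)·9 + (-24)·z = 0
Row 3: (-45)·x + (22)·9 + (-48)·z = 0
Solving gives x = -18, z = 21.
Check: T·(-18, 9, 21) = (36, -18, -42) = -2·(-18, 9, 21).

-18, 21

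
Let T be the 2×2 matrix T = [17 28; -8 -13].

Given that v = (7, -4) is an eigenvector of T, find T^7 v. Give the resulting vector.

First find the eigenvalue: Tv = (7, -4) = 1·(7, -4), so λ = 1.
Then T^7 v = λ^7·v = 1^7·(7, -4) = 1·(7, -4) = (7, -4).

(7, -4)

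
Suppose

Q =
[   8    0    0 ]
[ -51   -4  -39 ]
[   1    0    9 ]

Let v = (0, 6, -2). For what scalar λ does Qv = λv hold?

Compute Qv: Q·(0, 6, -2) = (0, 54, -18).
Since Qv = λv, compare component 2: 54 = λ·6, so λ = 9.

9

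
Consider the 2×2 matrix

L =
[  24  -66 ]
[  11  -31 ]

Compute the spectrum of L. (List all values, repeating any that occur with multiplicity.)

det(L - lambda·I) = (24 - lambda)(-31 - lambda) - (-66)·(11) = lambda^2 + 7·lambda - 18.
This factors as (lambda + 9)·(lambda - 2) = 0.
Eigenvalues: -9, 2.

-9, 2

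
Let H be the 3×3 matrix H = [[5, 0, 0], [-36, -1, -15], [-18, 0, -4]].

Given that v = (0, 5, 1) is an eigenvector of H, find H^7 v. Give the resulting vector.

(0, -81920, -16384)

First find the eigenvalue: Hv = (0, -20, -4) = -4·(0, 5, 1), so λ = -4.
Then H^7 v = λ^7·v = (-4)^7·(0, 5, 1) = -16384·(0, 5, 1) = (0, -81920, -16384).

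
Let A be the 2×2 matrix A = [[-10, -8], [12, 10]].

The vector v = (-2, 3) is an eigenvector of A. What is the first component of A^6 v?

First find the eigenvalue: Av = (-4, 6) = 2·(-2, 3), so λ = 2.
Then A^6 v = λ^6·v = 2^6·(-2, 3) = 64·(-2, 3) = (-128, 192).

-128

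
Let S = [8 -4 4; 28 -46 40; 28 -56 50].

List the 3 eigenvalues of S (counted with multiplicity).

Set up det(rI - S) = 0.
Expanding the 3×3 determinant: p(r) = r^3 - 12r^2 - 28r + 480.
Try r = 10: p(10) = 0, so 10 is a root.
Dividing by (r - 10) leaves r^2 - 2r - 48.
The quadratic factors as (r + 6)·(r - 8).
Eigenvalues: -6, 8, 10.

-6, 8, 10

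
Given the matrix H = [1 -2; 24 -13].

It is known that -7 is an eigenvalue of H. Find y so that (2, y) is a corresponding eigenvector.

We need (H + 7I)v = 0.
H + 7I = [[8, -2], [24, -6]].
Row 1: (8)·2 + (-2)·y = 0
Row 2: (24)·2 + (-6)·y = 0
Solving gives y = 8.
Check: H·(2, 8) = (-14, -56) = -7·(2, 8).

8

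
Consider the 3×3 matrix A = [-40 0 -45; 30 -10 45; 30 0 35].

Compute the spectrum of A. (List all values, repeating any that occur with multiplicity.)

The characteristic polynomial is p(lambda) = det(lambda·I - A).
Expanding the 3×3 determinant: p(lambda) = lambda^3 + 15·lambda^2 - 500.
Try lambda = 5: p(5) = 0, so 5 is a root.
Dividing by (lambda - 5) leaves lambda^2 + 20·lambda + 100.
The quadratic factor is (lambda + 10)^2.
Eigenvalues: -10, -10, 5.

-10, -10, 5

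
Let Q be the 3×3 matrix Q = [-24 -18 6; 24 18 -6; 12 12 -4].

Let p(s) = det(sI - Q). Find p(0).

0

p(0) = det(0·I − Q) = det(−Q) = (−1)^3·det(Q).
det(Q) = 0, so p(0) = 0.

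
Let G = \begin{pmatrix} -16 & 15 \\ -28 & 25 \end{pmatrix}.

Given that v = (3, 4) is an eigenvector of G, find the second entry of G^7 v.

First find the eigenvalue: Gv = (12, 16) = 4·(3, 4), so λ = 4.
Then G^7 v = λ^7·v = 4^7·(3, 4) = 16384·(3, 4) = (49152, 65536).

65536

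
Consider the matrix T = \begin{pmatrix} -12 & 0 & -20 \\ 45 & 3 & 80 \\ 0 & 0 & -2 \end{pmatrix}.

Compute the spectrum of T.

-12, -2, 3

Compute the characteristic polynomial p(λ) = det(λI - T).
Cofactor expansion gives p(λ) = λ^3 + 11λ^2 - 18λ - 72.
Rational-root test: λ = -2 gives p(-2) = 0.
Dividing by (λ + 2) leaves λ^2 + 9λ - 36.
The quadratic factors as (λ + 12)·(λ - 3).
Eigenvalues: -12, -2, 3.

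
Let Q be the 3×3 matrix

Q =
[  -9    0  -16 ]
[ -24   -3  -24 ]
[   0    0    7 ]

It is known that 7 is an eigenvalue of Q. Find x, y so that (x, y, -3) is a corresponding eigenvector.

We need (Q - 7I)v = 0.
Q - 7I = [[-16, 0, -16], [-24, -10, -24], [0, 0, 0]].
Row 1: (-16)·x + (0)·y + (-16)·-3 = 0
Row 2: (-24)·x + (-10)·y + (-24)·-3 = 0
Row 3: (0)·x + (0)·y + (0)·-3 = 0
Solving gives x = 3, y = 0.
Check: Q·(3, 0, -3) = (21, 0, -21) = 7·(3, 0, -3).

3, 0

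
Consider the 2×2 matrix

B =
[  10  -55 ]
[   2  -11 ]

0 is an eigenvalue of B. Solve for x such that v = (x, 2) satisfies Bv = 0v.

11

We need (B)v = 0.
B = [[10, -55], [2, -11]].
Row 1: (10)·x + (-55)·2 = 0
Row 2: (2)·x + (-11)·2 = 0
Solving gives x = 11.
Check: B·(11, 2) = (0, 0) = 0·(11, 2).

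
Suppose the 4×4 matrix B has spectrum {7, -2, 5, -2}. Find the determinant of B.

det(B) is the product of the eigenvalues: (7) · (-2) · (5) · (-2) = 140.

140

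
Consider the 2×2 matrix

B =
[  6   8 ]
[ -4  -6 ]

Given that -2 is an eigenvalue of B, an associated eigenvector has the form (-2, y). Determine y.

We need (B + 2I)v = 0.
B + 2I = [[8, 8], [-4, -4]].
Row 1: (8)·-2 + (8)·y = 0
Row 2: (-4)·-2 + (-4)·y = 0
Solving gives y = 2.
Check: B·(-2, 2) = (4, -4) = -2·(-2, 2).

2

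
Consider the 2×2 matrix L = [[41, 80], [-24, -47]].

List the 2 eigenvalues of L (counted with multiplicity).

-7, 1

det(L - rI) = (41 - r)(-47 - r) - (80)·(-24) = r^2 + 6r - 7.
This factors as (r + 7)·(r - 1) = 0.
Eigenvalues: -7, 1.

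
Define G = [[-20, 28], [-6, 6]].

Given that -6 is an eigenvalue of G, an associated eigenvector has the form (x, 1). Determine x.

We need (G + 6I)v = 0.
G + 6I = [[-14, 28], [-6, 12]].
Row 1: (-14)·x + (28)·1 = 0
Row 2: (-6)·x + (12)·1 = 0
Solving gives x = 2.
Check: G·(2, 1) = (-12, -6) = -6·(2, 1).

2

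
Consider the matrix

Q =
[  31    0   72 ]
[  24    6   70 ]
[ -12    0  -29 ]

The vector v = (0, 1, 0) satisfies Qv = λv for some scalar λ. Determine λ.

Compute Qv: Q·(0, 1, 0) = (0, 6, 0).
Since Qv = λv, compare component 2: 6 = λ·1, so λ = 6.

6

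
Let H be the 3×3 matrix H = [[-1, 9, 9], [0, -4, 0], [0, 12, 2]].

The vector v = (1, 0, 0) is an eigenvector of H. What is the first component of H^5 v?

-1

First find the eigenvalue: Hv = (-1, 0, 0) = -1·(1, 0, 0), so λ = -1.
Then H^5 v = λ^5·v = (-1)^5·(1, 0, 0) = -1·(1, 0, 0) = (-1, 0, 0).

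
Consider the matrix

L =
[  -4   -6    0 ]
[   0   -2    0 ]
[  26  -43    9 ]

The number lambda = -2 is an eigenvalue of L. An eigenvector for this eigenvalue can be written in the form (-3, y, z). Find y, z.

We need (L + 2I)v = 0.
L + 2I = [[-2, -6, 0], [0, 0, 0], [26, -43, 11]].
Row 1: (-2)·-3 + (-6)·y + (0)·z = 0
Row 2: (0)·-3 + (0)·y + (0)·z = 0
Row 3: (26)·-3 + (-43)·y + (11)·z = 0
Solving gives y = 1, z = 11.
Check: L·(-3, 1, 11) = (6, -2, -22) = -2·(-3, 1, 11).

1, 11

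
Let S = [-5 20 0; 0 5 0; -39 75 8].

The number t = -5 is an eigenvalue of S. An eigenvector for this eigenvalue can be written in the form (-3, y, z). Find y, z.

0, -9

We need (S + 5I)v = 0.
S + 5I = [[0, 20, 0], [0, 10, 0], [-39, 75, 13]].
Row 1: (0)·-3 + (20)·y + (0)·z = 0
Row 2: (0)·-3 + (10)·y + (0)·z = 0
Row 3: (-39)·-3 + (75)·y + (13)·z = 0
Solving gives y = 0, z = -9.
Check: S·(-3, 0, -9) = (15, 0, 45) = -5·(-3, 0, -9).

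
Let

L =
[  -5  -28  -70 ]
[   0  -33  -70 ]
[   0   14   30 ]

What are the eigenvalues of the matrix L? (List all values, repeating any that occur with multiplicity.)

Compute the characteristic polynomial p(λ) = det(λI - L).
Expanding along the first row, p(λ) = λ^3 + 8λ^2 + 5λ - 50.
Since p(2) = 0, λ = 2 is a root.
Factor out (λ - 2): p(λ) = (λ - 2)·(λ^2 + 10λ + 25).
The quadratic factor is (λ + 5)^2.
Eigenvalues: -5, -5, 2.

-5, -5, 2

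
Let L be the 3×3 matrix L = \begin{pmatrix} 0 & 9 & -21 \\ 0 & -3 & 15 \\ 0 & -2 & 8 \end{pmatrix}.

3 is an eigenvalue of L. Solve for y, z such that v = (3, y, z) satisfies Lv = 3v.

We need (L - 3I)v = 0.
L - 3I = [[-3, 9, -21], [0, -6, 15], [0, -2, 5]].
Row 1: (-3)·3 + (9)·y + (-21)·z = 0
Row 2: (0)·3 + (-6)·y + (15)·z = 0
Row 3: (0)·3 + (-2)·y + (5)·z = 0
Solving gives y = 15, z = 6.
Check: L·(3, 15, 6) = (9, 45, 18) = 3·(3, 15, 6).

15, 6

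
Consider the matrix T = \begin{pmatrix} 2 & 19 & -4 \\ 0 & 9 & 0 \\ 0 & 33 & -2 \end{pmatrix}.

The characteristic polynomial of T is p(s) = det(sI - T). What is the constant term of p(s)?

36

p(s) = s^3 - 9s^2 - 4s + 36.
The constant term is 36.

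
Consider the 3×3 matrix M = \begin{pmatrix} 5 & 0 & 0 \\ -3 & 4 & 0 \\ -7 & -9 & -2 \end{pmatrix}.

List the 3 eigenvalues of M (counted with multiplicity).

M is lower triangular, so its eigenvalues are the diagonal entries.
Diagonal: 5, 4, -2.

-2, 4, 5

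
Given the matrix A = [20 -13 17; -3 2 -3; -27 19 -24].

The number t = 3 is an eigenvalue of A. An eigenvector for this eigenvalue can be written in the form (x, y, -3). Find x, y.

3, 0

We need (A - 3I)v = 0.
A - 3I = [[17, -13, 17], [-3, -1, -3], [-27, 19, -27]].
Row 1: (17)·x + (-13)·y + (17)·-3 = 0
Row 2: (-3)·x + (-1)·y + (-3)·-3 = 0
Row 3: (-27)·x + (19)·y + (-27)·-3 = 0
Solving gives x = 3, y = 0.
Check: A·(3, 0, -3) = (9, 0, -9) = 3·(3, 0, -3).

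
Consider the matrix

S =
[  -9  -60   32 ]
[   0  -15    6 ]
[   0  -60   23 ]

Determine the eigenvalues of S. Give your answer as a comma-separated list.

-9, 3, 5

Compute the characteristic polynomial p(λ) = det(λI - S).
Cofactor expansion gives p(λ) = λ^3 + λ^2 - 57λ + 135.
Rational-root test: λ = 5 gives p(5) = 0.
Dividing by (λ - 5) leaves λ^2 + 6λ - 27.
The quadratic factors as (λ + 9)·(λ - 3).
Eigenvalues: -9, 3, 5.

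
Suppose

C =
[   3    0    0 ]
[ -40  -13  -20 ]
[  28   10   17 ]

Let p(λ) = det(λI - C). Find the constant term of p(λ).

p(λ) = λ^3 - 7λ^2 - 9λ + 63.
The constant term is 63.

63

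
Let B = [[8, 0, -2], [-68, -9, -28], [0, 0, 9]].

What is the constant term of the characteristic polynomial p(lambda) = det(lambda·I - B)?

648

p(0) = det(0·I − B) = det(−B) = (−1)^3·det(B).
det(B) = -648, so p(0) = 648.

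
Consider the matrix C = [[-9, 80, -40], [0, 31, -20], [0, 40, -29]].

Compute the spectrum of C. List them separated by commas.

Compute the characteristic polynomial p(λ) = det(λI - C).
Expanding along the first row, p(λ) = λ^3 + 7λ^2 - 117λ - 891.
Try λ = 11: p(11) = 0, so 11 is a root.
Dividing by (λ - 11) leaves λ^2 + 18λ + 81.
The quadratic factor is (λ + 9)^2.
Eigenvalues: -9, -9, 11.

-9, -9, 11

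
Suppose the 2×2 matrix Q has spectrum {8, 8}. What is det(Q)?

det(Q) is the product of the eigenvalues: (8) · (8) = 64.

64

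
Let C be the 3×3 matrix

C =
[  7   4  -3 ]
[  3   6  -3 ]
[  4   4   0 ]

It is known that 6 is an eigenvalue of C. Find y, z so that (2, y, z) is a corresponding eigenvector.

We need (C - 6I)v = 0.
C - 6I = [[1, 4, -3], [3, 0, -3], [4, 4, -6]].
Row 1: (1)·2 + (4)·y + (-3)·z = 0
Row 2: (3)·2 + (0)·y + (-3)·z = 0
Row 3: (4)·2 + (4)·y + (-6)·z = 0
Solving gives y = 1, z = 2.
Check: C·(2, 1, 2) = (12, 6, 12) = 6·(2, 1, 2).

1, 2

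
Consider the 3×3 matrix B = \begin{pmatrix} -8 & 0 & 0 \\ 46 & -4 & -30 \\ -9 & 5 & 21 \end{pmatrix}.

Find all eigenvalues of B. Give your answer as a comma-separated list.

-8, 6, 11

Compute the characteristic polynomial p(lambda) = det(lambda·I - B).
Expanding along the first row, p(lambda) = lambda^3 - 9·lambda^2 - 70·lambda + 528.
Rational-root test: lambda = 6 gives p(6) = 0.
Factor out (lambda - 6): p(lambda) = (lambda - 6)·(lambda^2 - 3·lambda - 88).
The quadratic factors as (lambda + 8)·(lambda - 11).
Eigenvalues: -8, 6, 11.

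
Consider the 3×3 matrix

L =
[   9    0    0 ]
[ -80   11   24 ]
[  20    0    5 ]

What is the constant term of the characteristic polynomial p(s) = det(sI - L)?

p(0) = det(0·I − L) = det(−L) = (−1)^3·det(L).
det(L) = 495, so p(0) = -495.

-495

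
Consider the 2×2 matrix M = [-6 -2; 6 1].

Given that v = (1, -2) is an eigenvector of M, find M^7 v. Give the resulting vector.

First find the eigenvalue: Mv = (-2, 4) = -2·(1, -2), so λ = -2.
Then M^7 v = λ^7·v = (-2)^7·(1, -2) = -128·(1, -2) = (-128, 256).

(-128, 256)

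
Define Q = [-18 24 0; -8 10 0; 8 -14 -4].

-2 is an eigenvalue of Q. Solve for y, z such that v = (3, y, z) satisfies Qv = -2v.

We need (Q + 2I)v = 0.
Q + 2I = [[-16, 24, 0], [-8, 12, 0], [8, -14, -2]].
Row 1: (-16)·3 + (24)·y + (0)·z = 0
Row 2: (-8)·3 + (12)·y + (0)·z = 0
Row 3: (8)·3 + (-14)·y + (-2)·z = 0
Solving gives y = 2, z = -2.
Check: Q·(3, 2, -2) = (-6, -4, 4) = -2·(3, 2, -2).

2, -2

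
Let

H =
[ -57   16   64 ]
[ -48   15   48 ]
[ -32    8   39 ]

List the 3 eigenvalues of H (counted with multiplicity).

-9, -1, 7

The characteristic polynomial is p(μ) = det(μI - H).
Cofactor expansion gives p(μ) = μ^3 + 3μ^2 - 61μ - 63.
Try μ = -1: p(-1) = 0, so -1 is a root.
Factor out (μ + 1): p(μ) = (μ + 1)·(μ^2 + 2μ - 63).
The quadratic factors as (μ + 9)·(μ - 7).
Eigenvalues: -9, -1, 7.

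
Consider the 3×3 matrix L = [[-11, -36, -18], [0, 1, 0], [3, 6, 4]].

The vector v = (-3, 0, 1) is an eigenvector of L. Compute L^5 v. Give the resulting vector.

(9375, 0, -3125)

First find the eigenvalue: Lv = (15, 0, -5) = -5·(-3, 0, 1), so λ = -5.
Then L^5 v = λ^5·v = (-5)^5·(-3, 0, 1) = -3125·(-3, 0, 1) = (9375, 0, -3125).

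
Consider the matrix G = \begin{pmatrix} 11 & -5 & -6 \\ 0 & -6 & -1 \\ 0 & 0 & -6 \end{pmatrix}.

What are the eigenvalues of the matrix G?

G is upper triangular, so its eigenvalues are the diagonal entries.
Diagonal: 11, -6, -6.

-6, -6, 11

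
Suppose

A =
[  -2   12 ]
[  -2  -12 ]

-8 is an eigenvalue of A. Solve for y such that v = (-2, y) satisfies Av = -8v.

1

We need (A + 8I)v = 0.
A + 8I = [[6, 12], [-2, -4]].
Row 1: (6)·-2 + (12)·y = 0
Row 2: (-2)·-2 + (-4)·y = 0
Solving gives y = 1.
Check: A·(-2, 1) = (16, -8) = -8·(-2, 1).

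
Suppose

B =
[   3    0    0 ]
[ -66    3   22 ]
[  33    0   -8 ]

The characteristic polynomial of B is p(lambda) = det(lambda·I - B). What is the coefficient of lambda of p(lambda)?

-39

p(lambda) = lambda^3 + 2·lambda^2 - 39·lambda + 72.
The coefficient of lambda is -39.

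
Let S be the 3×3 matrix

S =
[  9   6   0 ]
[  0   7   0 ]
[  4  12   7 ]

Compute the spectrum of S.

Compute the characteristic polynomial p(μ) = det(μI - S).
Expanding along the first row, p(μ) = μ^3 - 23μ^2 + 175μ - 441.
Since p(7) = 0, μ = 7 is a root.
Factor out (μ - 7): p(μ) = (μ - 7)·(μ^2 - 16μ + 63).
The quadratic factors as (μ - 7)·(μ - 9).
Eigenvalues: 7, 7, 9.

7, 7, 9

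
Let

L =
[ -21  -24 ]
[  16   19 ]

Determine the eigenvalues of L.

-5, 3

det(L - rI) = (-21 - r)(19 - r) - (-24)·(16) = r^2 + 2r - 15.
This factors as (r + 5)·(r - 3) = 0.
Eigenvalues: -5, 3.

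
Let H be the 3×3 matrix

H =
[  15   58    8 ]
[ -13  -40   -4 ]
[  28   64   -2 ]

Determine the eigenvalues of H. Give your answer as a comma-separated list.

-11, -10, -6

Set up det(lambda·I - H) = 0.
Cofactor expansion gives p(lambda) = lambda^3 + 27·lambda^2 + 236·lambda + 660.
Since p(-11) = 0, lambda = -11 is a root.
Dividing by (lambda + 11) leaves lambda^2 + 16·lambda + 60.
The quadratic factors as (lambda + 10)·(lambda + 6).
Eigenvalues: -11, -10, -6.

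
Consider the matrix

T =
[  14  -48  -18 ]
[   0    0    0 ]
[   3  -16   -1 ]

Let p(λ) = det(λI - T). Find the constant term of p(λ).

p(λ) = λ^3 - 13λ^2 + 40λ.
The constant term is 0.

0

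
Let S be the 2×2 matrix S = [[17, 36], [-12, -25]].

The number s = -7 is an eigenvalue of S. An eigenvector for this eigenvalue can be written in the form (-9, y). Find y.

We need (S + 7I)v = 0.
S + 7I = [[24, 36], [-12, -18]].
Row 1: (24)·-9 + (36)·y = 0
Row 2: (-12)·-9 + (-18)·y = 0
Solving gives y = 6.
Check: S·(-9, 6) = (63, -42) = -7·(-9, 6).

6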